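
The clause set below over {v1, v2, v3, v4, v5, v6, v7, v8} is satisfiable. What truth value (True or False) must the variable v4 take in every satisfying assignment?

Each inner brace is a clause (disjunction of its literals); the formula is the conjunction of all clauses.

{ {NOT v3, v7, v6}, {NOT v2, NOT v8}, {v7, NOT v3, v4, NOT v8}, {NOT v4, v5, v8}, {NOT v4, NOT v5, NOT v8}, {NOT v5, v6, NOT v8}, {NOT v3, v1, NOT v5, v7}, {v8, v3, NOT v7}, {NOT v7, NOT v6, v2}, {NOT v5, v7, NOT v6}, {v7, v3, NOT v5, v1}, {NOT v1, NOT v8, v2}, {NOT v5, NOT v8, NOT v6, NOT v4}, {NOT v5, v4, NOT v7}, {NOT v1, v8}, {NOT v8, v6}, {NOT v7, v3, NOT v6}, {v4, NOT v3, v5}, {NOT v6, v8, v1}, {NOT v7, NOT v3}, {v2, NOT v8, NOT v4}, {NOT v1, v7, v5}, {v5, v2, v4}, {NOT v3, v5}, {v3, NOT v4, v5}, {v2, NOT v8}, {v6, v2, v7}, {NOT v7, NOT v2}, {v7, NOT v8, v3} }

False

Suppose v4 = true.
Case v2 = false:
Unit clause (NOT v8) forces v8 = false.
Unit clause (v5) forces v5 = true.
Unit clause (NOT v1) forces v1 = false.
Unit clause (NOT v6) forces v6 = false.
Unit clause (v7) forces v7 = true.
Unit clause (v3) forces v3 = true.
Now (NOT v3) is unsatisfied and unit — conflict.
So v2 must be the other value — set v2 = true.
Unit clause (NOT v8) forces v8 = false.
Unit clause (v5) forces v5 = true.
Unit clause (NOT v1) forces v1 = false.
Unit clause (NOT v6) forces v6 = false.
Unit clause (NOT v7) forces v7 = false.
Unit clause (NOT v3) forces v3 = false.
Now (v3) is unsatisfied and unit — conflict.
Both values of v2 lead to a conflict.
So every satisfying assignment has v4 = False.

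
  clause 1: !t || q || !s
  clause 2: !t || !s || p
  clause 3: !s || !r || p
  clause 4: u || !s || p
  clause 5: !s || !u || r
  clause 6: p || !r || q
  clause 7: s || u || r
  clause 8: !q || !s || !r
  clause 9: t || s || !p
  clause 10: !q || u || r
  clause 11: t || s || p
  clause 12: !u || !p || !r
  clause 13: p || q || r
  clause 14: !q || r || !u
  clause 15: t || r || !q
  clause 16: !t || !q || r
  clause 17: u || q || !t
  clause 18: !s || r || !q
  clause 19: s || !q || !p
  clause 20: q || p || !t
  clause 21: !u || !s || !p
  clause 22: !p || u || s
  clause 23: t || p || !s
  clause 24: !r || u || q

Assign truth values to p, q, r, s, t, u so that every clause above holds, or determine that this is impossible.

Suppose t = true.
Suppose q = true.
From the singleton clause (r), r = true.
From the singleton clause (!s), s = false.
From the singleton clause (!p), p = false.
Every clause is now satisfied; u is unconstrained.

p=false; q=true; r=true; s=false; t=true; u=true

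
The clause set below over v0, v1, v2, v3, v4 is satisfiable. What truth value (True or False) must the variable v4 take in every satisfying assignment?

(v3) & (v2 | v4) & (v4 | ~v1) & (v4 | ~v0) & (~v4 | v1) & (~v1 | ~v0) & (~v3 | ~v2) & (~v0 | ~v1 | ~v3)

True

Suppose v4 = 0.
(v3) alone gives v3 = 1.
(v2) alone gives v2 = 1.
Now (~v2) is unsatisfied and unit — conflict.
So every satisfying assignment has v4 = True.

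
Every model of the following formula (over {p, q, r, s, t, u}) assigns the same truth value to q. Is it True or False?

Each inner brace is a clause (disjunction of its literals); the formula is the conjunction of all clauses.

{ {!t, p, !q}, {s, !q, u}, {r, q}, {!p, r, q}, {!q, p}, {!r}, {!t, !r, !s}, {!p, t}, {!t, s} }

True

Suppose q = false.
From the singleton clause (r), r = true.
But (!r) is also a unit clause — contradiction.
So every satisfying assignment has q = True.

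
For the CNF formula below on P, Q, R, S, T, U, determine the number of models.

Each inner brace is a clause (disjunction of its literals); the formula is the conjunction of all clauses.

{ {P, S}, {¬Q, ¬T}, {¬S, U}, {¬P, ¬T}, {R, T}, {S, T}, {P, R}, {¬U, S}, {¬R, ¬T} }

There are 2^6 = 64 truth assignments over (P, Q, R, S, T, U).
Split on Q. With Q = True, the clauses containing Q are satisfied and ¬Q drops from the rest; 2 of the 2^5 = 32 assignments to the other variables satisfy what remains.
With Q = False, by the same count on the reduced clause set, 2 assignments work.
(One model: P=F, Q=F, R=T, S=T, T=F, U=T.)
Total: 2 + 2 = 4.

4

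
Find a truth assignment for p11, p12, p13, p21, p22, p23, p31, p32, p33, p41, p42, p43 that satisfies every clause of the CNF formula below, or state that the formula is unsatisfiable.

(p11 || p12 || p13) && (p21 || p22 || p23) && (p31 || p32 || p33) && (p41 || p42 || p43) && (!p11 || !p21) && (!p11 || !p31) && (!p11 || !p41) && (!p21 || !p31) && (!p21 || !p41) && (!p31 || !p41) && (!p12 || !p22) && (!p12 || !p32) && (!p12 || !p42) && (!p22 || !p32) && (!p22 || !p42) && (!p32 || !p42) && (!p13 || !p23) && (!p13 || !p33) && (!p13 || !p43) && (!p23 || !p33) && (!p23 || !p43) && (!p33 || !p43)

UNSATISFIABLE

Try p11 = false.
Try p12 = true.
From the singleton clause (!p22), p22 = false.
From the singleton clause (!p32), p32 = false.
From the singleton clause (!p42), p42 = false.
Try p21 = true.
From the singleton clause (!p31), p31 = false.
From the singleton clause (p33), p33 = true.
From the singleton clause (!p41), p41 = false.
From the singleton clause (p43), p43 = true.
But (!p43) is also a unit clause — contradiction.
That branch fails; take p21 = false instead.
From the singleton clause (p23), p23 = true.
From the singleton clause (!p13), p13 = false.
From the singleton clause (!p33), p33 = false.
From the singleton clause (p31), p31 = true.
From the singleton clause (!p41), p41 = false.
From the singleton clause (p43), p43 = true.
But (!p43) is also a unit clause — contradiction.
Either choice for p21 ends in contradiction.
That branch fails; take p12 = false instead.
From the singleton clause (p13), p13 = true.
From the singleton clause (!p23), p23 = false.
From the singleton clause (!p33), p33 = false.
From the singleton clause (!p43), p43 = false.
Try p21 = true.
From the singleton clause (!p31), p31 = false.
From the singleton clause (p32), p32 = true.
From the singleton clause (!p41), p41 = false.
From the singleton clause (p42), p42 = true.
But (!p42) is also a unit clause — contradiction.
That branch fails; take p21 = false instead.
From the singleton clause (p22), p22 = true.
From the singleton clause (!p32), p32 = false.
From the singleton clause (p31), p31 = true.
From the singleton clause (!p41), p41 = false.
From the singleton clause (p42), p42 = true.
But (!p42) is also a unit clause — contradiction.
Either choice for p21 ends in contradiction.
Either choice for p12 ends in contradiction.
That branch fails; take p11 = true instead.
From the singleton clause (!p21), p21 = false.
From the singleton clause (!p31), p31 = false.
From the singleton clause (!p41), p41 = false.
Try p22 = true.
From the singleton clause (!p12), p12 = false.
From the singleton clause (!p32), p32 = false.
From the singleton clause (p33), p33 = true.
From the singleton clause (!p42), p42 = false.
From the singleton clause (p43), p43 = true.
But (!p43) is also a unit clause — contradiction.
That branch fails; take p22 = false instead.
From the singleton clause (p23), p23 = true.
From the singleton clause (!p13), p13 = false.
From the singleton clause (!p33), p33 = false.
From the singleton clause (p32), p32 = true.
From the singleton clause (!p12), p12 = false.
From the singleton clause (!p42), p42 = false.
From the singleton clause (p43), p43 = true.
But (!p43) is also a unit clause — contradiction.
Either choice for p22 ends in contradiction.
Either choice for p11 ends in contradiction.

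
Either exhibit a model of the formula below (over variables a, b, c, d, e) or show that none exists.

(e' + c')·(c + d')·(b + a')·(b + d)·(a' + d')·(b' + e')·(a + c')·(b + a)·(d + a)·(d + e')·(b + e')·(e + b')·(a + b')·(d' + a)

Branch on e: set e = 0.
(b') alone gives b = 0.
(a') alone gives a = 0.
But (a) is also a unit clause — contradiction.
Backtrack on e: now try e = 1.
(c') alone gives c = 0.
(d') alone gives d = 0.
But (d) is also a unit clause — contradiction.
Either choice for e ends in contradiction.

UNSATISFIABLE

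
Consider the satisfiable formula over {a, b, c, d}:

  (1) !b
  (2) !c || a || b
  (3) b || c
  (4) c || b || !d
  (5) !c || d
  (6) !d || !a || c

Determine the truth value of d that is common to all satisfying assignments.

True

Suppose d = false.
The clause (!b) is unit, so b = false.
The clause (c) is unit, so c = true.
But (!c) is also a unit clause — contradiction.
So every satisfying assignment has d = True.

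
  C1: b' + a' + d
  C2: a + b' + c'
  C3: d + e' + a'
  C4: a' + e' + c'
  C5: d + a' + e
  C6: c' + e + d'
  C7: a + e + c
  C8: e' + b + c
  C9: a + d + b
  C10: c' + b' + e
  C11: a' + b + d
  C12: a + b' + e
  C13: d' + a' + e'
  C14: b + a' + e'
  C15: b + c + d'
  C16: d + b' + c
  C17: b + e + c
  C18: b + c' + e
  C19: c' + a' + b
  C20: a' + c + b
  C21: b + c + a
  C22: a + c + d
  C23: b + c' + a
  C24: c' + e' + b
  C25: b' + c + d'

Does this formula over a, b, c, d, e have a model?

No, unsatisfiable

Suppose b = 0.
Suppose e = 0.
Unit clause (c) forces c = 1.
Now (c') is unsatisfied and unit — conflict.
Undo e and try e = 1.
Unit clause (c) forces c = 1.
Now (c') is unsatisfied and unit — conflict.
Either choice for e ends in contradiction.
Undo b and try b = 1.
Suppose a = 0.
Unit clause (c') forces c = 0.
Unit clause (e) forces e = 1.
Unit clause (d) forces d = 1.
Now (d') is unsatisfied and unit — conflict.
Undo a and try a = 1.
Unit clause (d) forces d = 1.
Unit clause (e') forces e = 0.
Unit clause (c') forces c = 0.
Now (c) is unsatisfied and unit — conflict.
Either choice for a ends in contradiction.
Either choice for b ends in contradiction.
No assignment satisfies every clause.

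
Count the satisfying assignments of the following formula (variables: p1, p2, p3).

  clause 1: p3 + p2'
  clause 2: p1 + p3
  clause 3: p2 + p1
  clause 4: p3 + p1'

There are 2^3 = 8 truth assignments over (p1, p2, p3).
Check each against the 4 clauses (columns in the order p1, p2, p3):
  F F F  ✗ fails (p1 + p3)
  F F T  ✗ fails (p2 + p1)
  F T F  ✗ fails (p3 + p2')
  F T T  ✓ satisfies all
  T F F  ✗ fails (p3 + p1')
  T F T  ✓ satisfies all
  T T F  ✗ fails (p3 + p2')
  T T T  ✓ satisfies all
3 of the 8 rows are models.

3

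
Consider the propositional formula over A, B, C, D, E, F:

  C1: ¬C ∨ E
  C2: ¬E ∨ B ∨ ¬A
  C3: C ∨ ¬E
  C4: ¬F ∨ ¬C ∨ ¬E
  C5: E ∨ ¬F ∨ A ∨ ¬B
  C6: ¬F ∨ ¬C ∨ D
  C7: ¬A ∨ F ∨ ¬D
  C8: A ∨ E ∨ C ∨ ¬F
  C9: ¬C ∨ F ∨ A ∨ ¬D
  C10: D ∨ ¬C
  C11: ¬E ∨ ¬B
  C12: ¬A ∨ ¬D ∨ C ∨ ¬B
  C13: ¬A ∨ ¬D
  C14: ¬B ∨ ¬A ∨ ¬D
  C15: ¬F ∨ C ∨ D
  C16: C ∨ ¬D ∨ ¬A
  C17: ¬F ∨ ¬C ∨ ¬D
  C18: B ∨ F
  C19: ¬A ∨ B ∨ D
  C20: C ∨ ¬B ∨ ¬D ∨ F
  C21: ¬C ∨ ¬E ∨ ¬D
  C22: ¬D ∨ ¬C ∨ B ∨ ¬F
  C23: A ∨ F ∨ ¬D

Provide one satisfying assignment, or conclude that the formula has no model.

Try C = False.
From the singleton clause (¬E), E = False.
Try A = True.
From the singleton clause (¬D), D = False.
From the singleton clause (¬F), F = False.
From the singleton clause (B), B = True.
This assignment satisfies each clause.

A=True; B=True; C=False; D=False; E=False; F=False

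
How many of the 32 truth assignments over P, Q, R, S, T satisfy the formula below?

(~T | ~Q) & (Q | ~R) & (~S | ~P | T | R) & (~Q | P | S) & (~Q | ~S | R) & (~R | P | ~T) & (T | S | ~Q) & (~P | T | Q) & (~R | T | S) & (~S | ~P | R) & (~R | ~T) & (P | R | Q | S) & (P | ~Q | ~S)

There are 2^5 = 32 truth assignments over (P, Q, R, S, T).
Split on S. With S = 1, the clauses containing S are satisfied and ~S drops from the rest; 3 of the 2^4 = 16 assignments to the other variables satisfy what remains.
With S = 0, by the same count on the reduced clause set, 1 assignment works.
Total: 3 + 1 = 4.

4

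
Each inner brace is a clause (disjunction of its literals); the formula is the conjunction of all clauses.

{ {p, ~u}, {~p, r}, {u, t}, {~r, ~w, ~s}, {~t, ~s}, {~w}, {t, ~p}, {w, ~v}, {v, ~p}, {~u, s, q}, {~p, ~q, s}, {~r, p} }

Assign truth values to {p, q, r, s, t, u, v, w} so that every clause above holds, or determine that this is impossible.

Unit clause (~w) forces w = 0.
Unit clause (~v) forces v = 0.
Unit clause (~p) forces p = 0.
Unit clause (~u) forces u = 0.
Unit clause (t) forces t = 1.
Unit clause (~s) forces s = 0.
Unit clause (~r) forces r = 0.
All clauses hold; q can take either value.

p ↦ 0,  q ↦ 0,  r ↦ 0,  s ↦ 0,  t ↦ 1,  u ↦ 0,  v ↦ 0,  w ↦ 0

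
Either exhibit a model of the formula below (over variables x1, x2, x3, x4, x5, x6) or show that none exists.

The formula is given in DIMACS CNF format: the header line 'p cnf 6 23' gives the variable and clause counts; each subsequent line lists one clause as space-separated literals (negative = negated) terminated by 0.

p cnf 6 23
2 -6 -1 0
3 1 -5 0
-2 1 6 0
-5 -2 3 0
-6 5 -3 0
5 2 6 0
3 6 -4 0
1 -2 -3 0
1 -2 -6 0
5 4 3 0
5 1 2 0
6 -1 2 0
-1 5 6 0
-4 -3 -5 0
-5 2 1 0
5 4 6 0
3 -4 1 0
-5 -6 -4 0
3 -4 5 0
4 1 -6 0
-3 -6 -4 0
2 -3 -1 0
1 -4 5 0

Try x2 = True.
Try x1 = True.
Try x5 = True.
(x3) alone gives x3 = True.
(¬x4) alone gives x4 = False.
All clauses hold; x6 can take either value.

x1 ↦ True; x2 ↦ True; x3 ↦ True; x4 ↦ False; x5 ↦ True; x6 ↦ True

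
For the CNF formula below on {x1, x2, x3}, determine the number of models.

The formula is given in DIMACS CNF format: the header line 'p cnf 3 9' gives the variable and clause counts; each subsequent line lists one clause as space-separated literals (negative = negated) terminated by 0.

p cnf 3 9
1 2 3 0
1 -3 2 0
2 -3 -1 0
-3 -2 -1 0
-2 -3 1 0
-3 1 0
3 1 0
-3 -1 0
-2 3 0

There are 2^3 = 8 truth assignments over (x1, x2, x3).
Split on x1. With x1 = True, the clauses containing x1 are satisfied and ¬x1 drops from the rest; 1 of the 2^2 = 4 assignments to the other variables satisfy what remains.
With x1 = False, by the same count on the reduced clause set, 0 assignments work.
(One model: x1=T, x2=F, x3=F.)
Total: 1 + 0 = 1.

1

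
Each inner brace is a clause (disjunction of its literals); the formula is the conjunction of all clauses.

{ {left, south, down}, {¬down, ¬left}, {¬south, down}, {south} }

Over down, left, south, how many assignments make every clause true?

1

There are 2^3 = 8 truth assignments over (down, left, south).
Check each against the 4 clauses (columns in the order down, left, south):
  F F F  ✗ fails (left ∨ south ∨ down)
  F F T  ✗ fails (¬south ∨ down)
  F T F  ✗ fails (south)
  F T T  ✗ fails (¬south ∨ down)
  T F F  ✗ fails (south)
  T F T  ✓ satisfies all
  T T F  ✗ fails (¬down ∨ ¬left)
  T T T  ✗ fails (¬down ∨ ¬left)
1 of the 8 rows is a model.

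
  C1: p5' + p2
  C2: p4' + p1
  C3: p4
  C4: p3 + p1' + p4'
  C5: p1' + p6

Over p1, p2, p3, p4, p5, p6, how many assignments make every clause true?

There are 2^6 = 64 truth assignments over (p1, p2, p3, p4, p5, p6).
Split on p4. With p4 = 1, the clauses containing p4 are satisfied and p4' drops from the rest; 3 of the 2^5 = 32 assignments to the other variables satisfy what remains.
With p4 = 0, by the same count on the reduced clause set, 0 assignments work.
(One model: p1=T, p2=F, p3=T, p4=T, p5=F, p6=T.)
Total: 3 + 0 = 3.

3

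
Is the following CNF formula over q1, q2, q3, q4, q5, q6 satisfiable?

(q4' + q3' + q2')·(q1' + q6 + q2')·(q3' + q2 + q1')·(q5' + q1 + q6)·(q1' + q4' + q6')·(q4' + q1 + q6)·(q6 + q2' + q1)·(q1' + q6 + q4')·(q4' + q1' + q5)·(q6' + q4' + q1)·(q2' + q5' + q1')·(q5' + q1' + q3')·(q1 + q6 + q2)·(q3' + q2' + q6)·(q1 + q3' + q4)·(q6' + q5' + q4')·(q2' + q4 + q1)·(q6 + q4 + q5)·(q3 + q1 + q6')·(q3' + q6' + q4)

Yes, satisfiable

Try q4 = 0.
Try q1 = 1.
Try q6 = 0.
Unit clause (q2') forces q2 = 0.
Unit clause (q3') forces q3 = 0.
Unit clause (q5) forces q5 = 1.
Every clause now holds.
A satisfying assignment: q1=1, q2=0, q3=0, q4=0, q5=1, q6=0.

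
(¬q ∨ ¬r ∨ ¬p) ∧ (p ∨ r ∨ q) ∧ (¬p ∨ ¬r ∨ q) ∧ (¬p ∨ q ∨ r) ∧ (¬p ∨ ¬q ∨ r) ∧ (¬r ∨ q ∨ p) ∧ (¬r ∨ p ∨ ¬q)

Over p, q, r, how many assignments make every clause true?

There are 2^3 = 8 truth assignments over (p, q, r).
Check each against the 7 clauses (columns in the order p, q, r):
  F F F  ✗ fails (p ∨ r ∨ q)
  F F T  ✗ fails (¬r ∨ q ∨ p)
  F T F  ✓ satisfies all
  F T T  ✗ fails (¬r ∨ p ∨ ¬q)
  T F F  ✗ fails (¬p ∨ q ∨ r)
  T F T  ✗ fails (¬p ∨ ¬r ∨ q)
  T T F  ✗ fails (¬p ∨ ¬q ∨ r)
  T T T  ✗ fails (¬q ∨ ¬r ∨ ¬p)
1 of the 8 rows is a model.

1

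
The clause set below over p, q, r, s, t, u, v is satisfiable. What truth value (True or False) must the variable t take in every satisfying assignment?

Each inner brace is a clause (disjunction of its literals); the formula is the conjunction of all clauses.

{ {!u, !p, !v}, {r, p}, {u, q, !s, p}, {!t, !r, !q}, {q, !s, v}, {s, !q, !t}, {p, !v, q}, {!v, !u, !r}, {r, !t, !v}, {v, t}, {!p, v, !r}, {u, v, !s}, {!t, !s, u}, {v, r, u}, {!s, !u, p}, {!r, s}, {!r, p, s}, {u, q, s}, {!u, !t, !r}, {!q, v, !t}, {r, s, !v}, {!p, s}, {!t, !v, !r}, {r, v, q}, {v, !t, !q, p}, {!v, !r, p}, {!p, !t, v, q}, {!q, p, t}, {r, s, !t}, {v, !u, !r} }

Suppose t = true.
Try r = true.
(!q) alone gives q = false.
(s) alone gives s = true.
(v) alone gives v = true.
That conflicts with the unit clause (!v).
Undo r and try r = false.
(p) alone gives p = true.
(!v) alone gives v = false.
(u) alone gives u = true.
(!q) alone gives q = false.
That conflicts with the unit clause (q).
Either choice for r ends in contradiction.
So every satisfying assignment has t = False.

False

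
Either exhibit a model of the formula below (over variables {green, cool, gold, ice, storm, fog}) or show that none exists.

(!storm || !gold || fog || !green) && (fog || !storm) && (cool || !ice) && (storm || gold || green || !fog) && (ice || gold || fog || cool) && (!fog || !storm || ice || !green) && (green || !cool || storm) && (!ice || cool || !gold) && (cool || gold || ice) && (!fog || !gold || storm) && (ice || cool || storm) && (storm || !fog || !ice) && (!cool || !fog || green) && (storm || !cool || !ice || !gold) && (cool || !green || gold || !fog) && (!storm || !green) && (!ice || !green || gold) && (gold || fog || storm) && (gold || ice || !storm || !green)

Try fog = true.
Try cool = true.
From the singleton clause (green), green = true.
From the singleton clause (!storm), storm = false.
From the singleton clause (!gold), gold = false.
From the singleton clause (!ice), ice = false.
Every clause now holds.

green=true; cool=true; gold=false; ice=false; storm=false; fog=true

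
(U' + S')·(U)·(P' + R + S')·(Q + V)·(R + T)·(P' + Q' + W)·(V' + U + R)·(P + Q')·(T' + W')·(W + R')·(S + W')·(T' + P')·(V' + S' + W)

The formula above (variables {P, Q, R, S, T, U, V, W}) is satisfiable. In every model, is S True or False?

False

Suppose S = 1.
From the singleton clause (U'), U = 0.
That conflicts with the unit clause (U).
So every satisfying assignment has S = False.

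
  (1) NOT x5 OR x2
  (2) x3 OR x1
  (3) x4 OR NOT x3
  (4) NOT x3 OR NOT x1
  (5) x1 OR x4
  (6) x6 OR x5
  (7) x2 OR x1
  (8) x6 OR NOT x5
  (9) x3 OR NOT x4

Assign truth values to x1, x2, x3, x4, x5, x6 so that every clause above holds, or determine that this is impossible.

Try x5 = true.
Unit clause (x2) forces x2 = true.
Unit clause (x6) forces x6 = true.
Try x3 = true.
Unit clause (x4) forces x4 = true.
Unit clause (NOT x1) forces x1 = false.
This assignment satisfies each clause.

x1: false, x2: true, x3: true, x4: true, x5: true, x6: true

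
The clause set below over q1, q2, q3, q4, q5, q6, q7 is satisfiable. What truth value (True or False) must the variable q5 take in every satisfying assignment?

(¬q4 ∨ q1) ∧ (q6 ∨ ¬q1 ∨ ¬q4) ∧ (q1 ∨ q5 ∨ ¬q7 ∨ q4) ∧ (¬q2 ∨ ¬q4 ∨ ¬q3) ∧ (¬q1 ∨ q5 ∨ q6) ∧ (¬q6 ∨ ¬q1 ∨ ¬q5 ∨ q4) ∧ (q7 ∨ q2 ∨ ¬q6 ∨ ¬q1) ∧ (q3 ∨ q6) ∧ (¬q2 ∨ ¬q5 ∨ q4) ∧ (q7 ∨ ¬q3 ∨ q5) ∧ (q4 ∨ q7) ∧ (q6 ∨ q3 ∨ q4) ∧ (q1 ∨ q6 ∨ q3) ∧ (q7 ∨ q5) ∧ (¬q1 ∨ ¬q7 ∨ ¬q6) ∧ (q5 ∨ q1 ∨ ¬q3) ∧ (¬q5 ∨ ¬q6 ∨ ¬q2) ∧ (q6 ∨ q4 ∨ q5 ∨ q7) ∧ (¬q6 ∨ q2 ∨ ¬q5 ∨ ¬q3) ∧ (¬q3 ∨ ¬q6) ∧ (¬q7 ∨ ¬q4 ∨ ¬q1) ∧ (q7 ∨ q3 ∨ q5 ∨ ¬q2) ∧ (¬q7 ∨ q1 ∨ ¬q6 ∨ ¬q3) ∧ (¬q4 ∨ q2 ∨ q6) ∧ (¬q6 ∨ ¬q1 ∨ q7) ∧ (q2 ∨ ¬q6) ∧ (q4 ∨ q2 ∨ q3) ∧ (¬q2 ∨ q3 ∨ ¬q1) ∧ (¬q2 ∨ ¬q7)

True

Suppose q5 = False.
The clause (q7) is unit, so q7 = True.
The clause (¬q2) is unit, so q2 = False.
The clause (¬q6) is unit, so q6 = False.
The clause (¬q1) is unit, so q1 = False.
The clause (¬q4) is unit, so q4 = False.
Now (q4) is unsatisfied and unit — conflict.
So every satisfying assignment has q5 = True.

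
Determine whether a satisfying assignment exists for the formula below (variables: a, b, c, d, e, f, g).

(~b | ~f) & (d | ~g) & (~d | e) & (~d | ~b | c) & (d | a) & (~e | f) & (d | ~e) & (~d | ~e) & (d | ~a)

Unsatisfiable

Case b = 0:
Case d = 1:
Unit clause (e) forces e = 1.
But (~e) is also a unit clause — contradiction.
Undo d and try d = 0.
Unit clause (~g) forces g = 0.
Unit clause (a) forces a = 1.
But (~a) is also a unit clause — contradiction.
Neither d = 1 nor d = 0 works.
Undo b and try b = 1.
Unit clause (~f) forces f = 0.
Unit clause (~e) forces e = 0.
Unit clause (~d) forces d = 0.
Unit clause (~g) forces g = 0.
Unit clause (a) forces a = 1.
But (~a) is also a unit clause — contradiction.
Neither b = 1 nor b = 0 works.
No assignment satisfies every clause.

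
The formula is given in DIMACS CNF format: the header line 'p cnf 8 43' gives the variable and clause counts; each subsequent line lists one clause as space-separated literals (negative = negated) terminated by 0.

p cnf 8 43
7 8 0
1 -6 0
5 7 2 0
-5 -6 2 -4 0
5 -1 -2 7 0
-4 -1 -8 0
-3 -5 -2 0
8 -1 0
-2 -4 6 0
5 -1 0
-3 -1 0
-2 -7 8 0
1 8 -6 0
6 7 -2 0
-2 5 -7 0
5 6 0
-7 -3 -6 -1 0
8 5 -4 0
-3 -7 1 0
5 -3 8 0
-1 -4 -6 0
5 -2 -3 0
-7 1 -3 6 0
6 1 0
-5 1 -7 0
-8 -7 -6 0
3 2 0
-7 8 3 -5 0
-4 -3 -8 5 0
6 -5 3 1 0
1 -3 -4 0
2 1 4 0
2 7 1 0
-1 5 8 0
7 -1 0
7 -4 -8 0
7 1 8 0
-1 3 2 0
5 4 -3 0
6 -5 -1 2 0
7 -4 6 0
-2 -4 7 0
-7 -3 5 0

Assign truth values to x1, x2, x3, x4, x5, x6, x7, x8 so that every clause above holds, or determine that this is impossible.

Branch on x7: set x7 = True.
Branch on x1: set x1 = True.
From the singleton clause (x8), x8 = True.
From the singleton clause (¬x4), x4 = False.
From the singleton clause (x5), x5 = True.
From the singleton clause (¬x3), x3 = False.
From the singleton clause (¬x6), x6 = False.
From the singleton clause (x2), x2 = True.
Every clause now holds.

x1: True,  x2: True,  x3: False,  x4: False,  x5: True,  x6: False,  x7: True,  x8: True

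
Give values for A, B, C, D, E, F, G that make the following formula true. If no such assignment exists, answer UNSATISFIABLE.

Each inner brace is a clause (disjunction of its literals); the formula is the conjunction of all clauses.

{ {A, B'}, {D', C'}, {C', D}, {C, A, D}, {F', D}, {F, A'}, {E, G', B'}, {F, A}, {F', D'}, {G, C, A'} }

Case A = 1:
Unit clause (F) forces F = 1.
Unit clause (D) forces D = 1.
That conflicts with the unit clause (D').
Backtrack on A: now try A = 0.
Unit clause (B') forces B = 0.
Unit clause (F) forces F = 1.
Unit clause (D) forces D = 1.
That conflicts with the unit clause (D').
Neither A = 1 nor A = 0 works.

UNSATISFIABLE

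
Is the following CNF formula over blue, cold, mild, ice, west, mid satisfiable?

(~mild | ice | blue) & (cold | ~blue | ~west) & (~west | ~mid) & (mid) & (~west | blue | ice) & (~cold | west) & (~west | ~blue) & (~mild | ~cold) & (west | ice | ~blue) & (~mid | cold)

From the singleton clause (mid), mid = 1.
From the singleton clause (~west), west = 0.
From the singleton clause (~cold), cold = 0.
That conflicts with the unit clause (cold).
No assignment satisfies every clause.

Unsatisfiable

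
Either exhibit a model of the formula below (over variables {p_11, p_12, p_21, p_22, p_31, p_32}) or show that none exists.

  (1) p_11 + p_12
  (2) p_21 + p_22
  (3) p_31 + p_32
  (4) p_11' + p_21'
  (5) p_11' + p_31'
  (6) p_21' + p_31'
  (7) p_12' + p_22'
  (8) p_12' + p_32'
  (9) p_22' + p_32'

Case p_11 = 1:
The clause (p_21') is unit, so p_21 = 0.
The clause (p_22) is unit, so p_22 = 1.
The clause (p_31') is unit, so p_31 = 0.
The clause (p_32) is unit, so p_32 = 1.
Now (p_32') is unsatisfied and unit — conflict.
So p_11 must be the other value — set p_11 = 0.
The clause (p_12) is unit, so p_12 = 1.
The clause (p_22') is unit, so p_22 = 0.
The clause (p_21) is unit, so p_21 = 1.
The clause (p_31') is unit, so p_31 = 0.
The clause (p_32) is unit, so p_32 = 1.
Now (p_32') is unsatisfied and unit — conflict.
Both values of p_11 lead to a conflict.

UNSATISFIABLE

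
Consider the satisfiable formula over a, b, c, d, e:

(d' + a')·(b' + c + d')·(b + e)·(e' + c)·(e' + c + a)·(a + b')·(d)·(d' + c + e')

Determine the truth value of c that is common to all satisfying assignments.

True

Suppose c = 0.
From the singleton clause (e'), e = 0.
From the singleton clause (b), b = 1.
From the singleton clause (d'), d = 0.
But (d) is also a unit clause — contradiction.
So every satisfying assignment has c = True.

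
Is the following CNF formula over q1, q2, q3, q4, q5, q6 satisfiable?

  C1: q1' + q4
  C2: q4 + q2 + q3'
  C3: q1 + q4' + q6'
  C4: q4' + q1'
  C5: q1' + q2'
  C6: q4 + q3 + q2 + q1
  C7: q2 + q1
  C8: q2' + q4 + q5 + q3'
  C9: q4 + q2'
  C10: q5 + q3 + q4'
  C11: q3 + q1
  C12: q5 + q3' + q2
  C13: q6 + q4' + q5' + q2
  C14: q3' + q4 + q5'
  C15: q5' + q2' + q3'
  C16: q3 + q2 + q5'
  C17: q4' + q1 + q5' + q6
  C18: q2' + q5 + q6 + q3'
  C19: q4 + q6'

Case q1 = 0:
The clause (q2) is unit, so q2 = 1.
The clause (q4) is unit, so q4 = 1.
The clause (q6') is unit, so q6 = 0.
The clause (q3) is unit, so q3 = 1.
The clause (q5') is unit, so q5 = 0.
Now (q5) is unsatisfied and unit — conflict.
Undo q1 and try q1 = 1.
The clause (q4) is unit, so q4 = 1.
Now (q4') is unsatisfied and unit — conflict.
Both values of q1 lead to a conflict.
No assignment satisfies every clause.

No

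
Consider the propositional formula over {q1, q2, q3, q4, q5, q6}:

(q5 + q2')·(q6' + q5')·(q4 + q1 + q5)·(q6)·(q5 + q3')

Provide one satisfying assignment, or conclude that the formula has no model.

From the singleton clause (q6), q6 = 1.
From the singleton clause (q5'), q5 = 0.
From the singleton clause (q2'), q2 = 0.
From the singleton clause (q3'), q3 = 0.
Branch on q4: set q4 = 1.
Every clause is now satisfied; q1 is unconstrained.

q1=1; q2=0; q3=0; q4=1; q5=0; q6=1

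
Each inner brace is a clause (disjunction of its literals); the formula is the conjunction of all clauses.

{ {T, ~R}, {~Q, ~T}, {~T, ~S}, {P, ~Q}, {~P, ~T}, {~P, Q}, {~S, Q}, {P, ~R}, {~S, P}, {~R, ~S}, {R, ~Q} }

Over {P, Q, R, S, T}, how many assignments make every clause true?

2

There are 2^5 = 32 truth assignments over (P, Q, R, S, T).
Split on R. With R = 1, the clauses containing R are satisfied and ~R drops from the rest; 0 of the 2^4 = 16 assignments to the other variables satisfy what remains.
With R = 0, by the same count on the reduced clause set, 2 assignments work.
(One model: P=F, Q=F, R=F, S=F, T=F.)
Total: 0 + 2 = 2.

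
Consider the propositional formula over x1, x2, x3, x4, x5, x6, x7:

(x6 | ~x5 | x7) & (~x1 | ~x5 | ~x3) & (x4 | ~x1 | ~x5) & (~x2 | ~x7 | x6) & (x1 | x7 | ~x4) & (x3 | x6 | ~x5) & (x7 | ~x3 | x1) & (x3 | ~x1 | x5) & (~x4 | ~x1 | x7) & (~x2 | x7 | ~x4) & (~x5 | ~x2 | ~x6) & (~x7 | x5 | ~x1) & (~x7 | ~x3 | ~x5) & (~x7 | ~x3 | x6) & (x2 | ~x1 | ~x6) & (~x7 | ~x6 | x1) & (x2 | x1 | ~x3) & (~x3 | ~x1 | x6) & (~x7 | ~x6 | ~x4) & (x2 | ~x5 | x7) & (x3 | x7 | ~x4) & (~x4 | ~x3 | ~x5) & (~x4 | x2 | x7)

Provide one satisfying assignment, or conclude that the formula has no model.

Try x6 = 0.
Try x5 = 0.
Try x2 = 0.
Try x3 = 0.
The clause (~x1) is unit, so x1 = 0.
Try x7 = 1.
Every clause is now satisfied; x4 is unconstrained.

x1=0, x2=0, x3=0, x4=1, x5=0, x6=0, x7=1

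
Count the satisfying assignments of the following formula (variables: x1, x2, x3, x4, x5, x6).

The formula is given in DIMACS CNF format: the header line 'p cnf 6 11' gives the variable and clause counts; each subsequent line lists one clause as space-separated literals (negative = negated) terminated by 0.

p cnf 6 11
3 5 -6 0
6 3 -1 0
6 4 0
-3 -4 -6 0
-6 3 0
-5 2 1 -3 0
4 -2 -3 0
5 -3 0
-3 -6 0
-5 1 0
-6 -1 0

4

There are 2^6 = 64 truth assignments over (x1, x2, x3, x4, x5, x6).
Split on x4. With x4 = True, the clauses containing x4 are satisfied and ¬x4 drops from the rest; 4 of the 2^5 = 32 assignments to the other variables satisfy what remains.
With x4 = False, by the same count on the reduced clause set, 0 assignments work.
(One model: x1=F, x2=F, x3=F, x4=T, x5=F, x6=F.)
Total: 4 + 0 = 4.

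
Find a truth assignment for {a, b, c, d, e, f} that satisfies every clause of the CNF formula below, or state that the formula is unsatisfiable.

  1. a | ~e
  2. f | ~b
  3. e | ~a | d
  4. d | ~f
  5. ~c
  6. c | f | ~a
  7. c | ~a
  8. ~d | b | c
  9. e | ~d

a: 0; b: 0; c: 0; d: 0; e: 0; f: 0

From the singleton clause (~c), c = 0.
From the singleton clause (~a), a = 0.
From the singleton clause (~e), e = 0.
From the singleton clause (~d), d = 0.
From the singleton clause (~f), f = 0.
From the singleton clause (~b), b = 0.
Every clause now holds.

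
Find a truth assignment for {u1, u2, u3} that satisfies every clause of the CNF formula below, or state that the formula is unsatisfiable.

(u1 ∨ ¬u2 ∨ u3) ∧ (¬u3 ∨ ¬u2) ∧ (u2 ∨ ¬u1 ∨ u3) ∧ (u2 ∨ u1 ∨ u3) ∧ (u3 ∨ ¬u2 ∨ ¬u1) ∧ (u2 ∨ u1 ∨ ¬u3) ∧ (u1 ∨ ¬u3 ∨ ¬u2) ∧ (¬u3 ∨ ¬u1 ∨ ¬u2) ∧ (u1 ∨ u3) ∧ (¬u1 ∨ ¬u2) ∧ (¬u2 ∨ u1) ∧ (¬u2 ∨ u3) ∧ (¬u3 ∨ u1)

Case u3 = True:
Unit clause (¬u2) forces u2 = False.
Unit clause (u1) forces u1 = True.
All clauses are satisfied.

u1 ↦ True; u2 ↦ False; u3 ↦ True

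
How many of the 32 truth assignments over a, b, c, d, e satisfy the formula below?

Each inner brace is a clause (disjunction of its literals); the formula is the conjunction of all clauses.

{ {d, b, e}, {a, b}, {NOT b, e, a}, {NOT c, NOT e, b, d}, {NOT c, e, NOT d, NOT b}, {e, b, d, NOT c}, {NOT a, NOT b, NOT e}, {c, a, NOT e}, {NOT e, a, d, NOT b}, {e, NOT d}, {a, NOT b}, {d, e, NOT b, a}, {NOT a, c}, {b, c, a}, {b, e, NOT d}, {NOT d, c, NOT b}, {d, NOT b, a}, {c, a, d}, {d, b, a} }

There are 2^5 = 32 truth assignments over (a, b, c, d, e).
Split on b. With b = true, the clauses containing b are satisfied and NOT b drops from the rest; 1 of the 2^4 = 16 assignments to the other variables satisfy what remains.
With b = false, by the same count on the reduced clause set, 1 assignment works.
Total: 1 + 1 = 2.

2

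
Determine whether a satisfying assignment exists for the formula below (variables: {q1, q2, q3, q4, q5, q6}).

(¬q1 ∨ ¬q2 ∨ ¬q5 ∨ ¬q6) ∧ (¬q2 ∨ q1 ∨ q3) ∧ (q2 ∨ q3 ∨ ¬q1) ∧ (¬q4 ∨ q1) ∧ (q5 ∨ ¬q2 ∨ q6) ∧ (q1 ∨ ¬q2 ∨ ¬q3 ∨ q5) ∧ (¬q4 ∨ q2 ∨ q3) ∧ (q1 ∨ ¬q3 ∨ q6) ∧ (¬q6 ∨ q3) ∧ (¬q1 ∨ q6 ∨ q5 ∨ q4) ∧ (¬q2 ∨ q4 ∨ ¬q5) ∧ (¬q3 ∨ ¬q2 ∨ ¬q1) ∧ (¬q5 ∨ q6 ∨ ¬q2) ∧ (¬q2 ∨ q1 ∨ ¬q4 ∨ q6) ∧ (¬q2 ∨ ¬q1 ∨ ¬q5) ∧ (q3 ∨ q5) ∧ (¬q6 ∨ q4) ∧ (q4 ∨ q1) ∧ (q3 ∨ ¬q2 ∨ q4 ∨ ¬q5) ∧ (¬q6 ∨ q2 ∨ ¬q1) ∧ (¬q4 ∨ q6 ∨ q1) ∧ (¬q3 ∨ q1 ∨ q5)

Suppose q4 = True.
Unit clause (q1) forces q1 = True.
Suppose q2 = False.
Unit clause (q3) forces q3 = True.
Unit clause (¬q6) forces q6 = False.
No clause remains; q5 is free.
A satisfying assignment: q1=True, q2=False, q3=True, q4=True, q5=False, q6=False.

Yes, satisfiable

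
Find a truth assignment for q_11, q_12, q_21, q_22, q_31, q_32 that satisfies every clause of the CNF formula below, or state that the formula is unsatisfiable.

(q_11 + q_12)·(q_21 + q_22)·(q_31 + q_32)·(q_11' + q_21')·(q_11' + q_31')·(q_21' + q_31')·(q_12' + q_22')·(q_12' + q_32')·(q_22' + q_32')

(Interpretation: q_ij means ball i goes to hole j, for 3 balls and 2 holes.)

Branch on q_11: set q_11 = 1.
Unit clause (q_21') forces q_21 = 0.
Unit clause (q_22) forces q_22 = 1.
Unit clause (q_31') forces q_31 = 0.
Unit clause (q_32) forces q_32 = 1.
That conflicts with the unit clause (q_32').
So q_11 must be the other value — set q_11 = 0.
Unit clause (q_12) forces q_12 = 1.
Unit clause (q_22') forces q_22 = 0.
Unit clause (q_21) forces q_21 = 1.
Unit clause (q_31') forces q_31 = 0.
Unit clause (q_32) forces q_32 = 1.
That conflicts with the unit clause (q_32').
Neither q_11 = 1 nor q_11 = 0 works.

UNSATISFIABLE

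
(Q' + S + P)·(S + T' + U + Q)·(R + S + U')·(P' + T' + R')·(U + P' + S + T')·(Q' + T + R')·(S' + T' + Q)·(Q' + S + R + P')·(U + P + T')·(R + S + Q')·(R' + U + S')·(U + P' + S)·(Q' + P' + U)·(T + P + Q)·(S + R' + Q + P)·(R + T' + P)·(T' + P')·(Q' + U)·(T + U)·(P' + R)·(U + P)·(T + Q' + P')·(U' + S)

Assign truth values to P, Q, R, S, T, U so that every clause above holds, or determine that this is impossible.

P ↦ 0, Q ↦ 1, R ↦ 0, S ↦ 1, T ↦ 0, U ↦ 1

Suppose T = 0.
The clause (U) is unit, so U = 1.
The clause (S) is unit, so S = 1.
Suppose Q = 1.
The clause (R') is unit, so R = 0.
The clause (P') is unit, so P = 0.
All clauses are satisfied.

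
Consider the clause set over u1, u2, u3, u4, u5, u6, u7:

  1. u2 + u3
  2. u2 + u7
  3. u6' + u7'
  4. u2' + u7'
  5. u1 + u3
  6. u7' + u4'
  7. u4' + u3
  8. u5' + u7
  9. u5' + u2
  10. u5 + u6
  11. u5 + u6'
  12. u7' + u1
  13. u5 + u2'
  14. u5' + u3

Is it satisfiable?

No

Case u2 = 1:
(u7') alone gives u7 = 0.
(u5') alone gives u5 = 0.
But (u5) is also a unit clause — contradiction.
So u2 must be the other value — set u2 = 0.
(u3) alone gives u3 = 1.
(u7) alone gives u7 = 1.
(u6') alone gives u6 = 0.
(u4') alone gives u4 = 0.
(u5') alone gives u5 = 0.
But (u5) is also a unit clause — contradiction.
Both values of u2 lead to a conflict.
No assignment satisfies every clause.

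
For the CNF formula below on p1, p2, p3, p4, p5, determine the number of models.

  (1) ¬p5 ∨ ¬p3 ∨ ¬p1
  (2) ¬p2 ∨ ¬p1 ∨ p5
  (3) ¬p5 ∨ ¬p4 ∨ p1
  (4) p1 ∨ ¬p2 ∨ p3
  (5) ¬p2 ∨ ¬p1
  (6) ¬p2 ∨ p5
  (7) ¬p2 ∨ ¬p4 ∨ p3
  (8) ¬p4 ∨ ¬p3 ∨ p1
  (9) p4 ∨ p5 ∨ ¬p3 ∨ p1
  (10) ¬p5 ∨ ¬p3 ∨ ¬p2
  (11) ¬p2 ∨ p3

There are 2^5 = 32 truth assignments over (p1, p2, p3, p4, p5).
Split on p4. With p4 = True, the clauses containing p4 are satisfied and ¬p4 drops from the rest; 4 of the 2^4 = 16 assignments to the other variables satisfy what remains.
With p4 = False, by the same count on the reduced clause set, 6 assignments work.
Total: 4 + 6 = 10.

10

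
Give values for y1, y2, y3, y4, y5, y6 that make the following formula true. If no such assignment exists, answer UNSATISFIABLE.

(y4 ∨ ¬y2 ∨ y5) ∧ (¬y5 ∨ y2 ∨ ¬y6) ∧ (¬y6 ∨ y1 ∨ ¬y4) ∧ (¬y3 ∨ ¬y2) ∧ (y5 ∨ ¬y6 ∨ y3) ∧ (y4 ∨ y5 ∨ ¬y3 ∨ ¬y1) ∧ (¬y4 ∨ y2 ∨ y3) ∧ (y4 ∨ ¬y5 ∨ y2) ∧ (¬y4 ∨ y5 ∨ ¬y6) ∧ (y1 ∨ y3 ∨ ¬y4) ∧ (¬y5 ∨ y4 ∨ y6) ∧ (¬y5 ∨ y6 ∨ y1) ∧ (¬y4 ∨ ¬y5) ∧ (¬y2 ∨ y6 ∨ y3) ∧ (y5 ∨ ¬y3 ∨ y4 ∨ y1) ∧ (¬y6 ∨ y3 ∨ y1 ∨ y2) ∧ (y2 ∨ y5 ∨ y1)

y1: True,  y2: True,  y3: False,  y4: False,  y5: True,  y6: True

Branch on y3: set y3 = False.
Branch on y5: set y5 = True.
Unit clause (¬y4) forces y4 = False.
Unit clause (y2) forces y2 = True.
Unit clause (y6) forces y6 = True.
No clause remains; y1 is free.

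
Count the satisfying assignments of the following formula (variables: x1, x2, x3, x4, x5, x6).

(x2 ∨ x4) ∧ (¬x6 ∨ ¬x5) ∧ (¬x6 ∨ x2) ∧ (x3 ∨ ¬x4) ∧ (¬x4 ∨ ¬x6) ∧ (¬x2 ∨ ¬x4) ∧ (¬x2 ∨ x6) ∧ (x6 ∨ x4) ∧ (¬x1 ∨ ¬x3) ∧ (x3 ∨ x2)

There are 2^6 = 64 truth assignments over (x1, x2, x3, x4, x5, x6).
Split on x1. With x1 = True, the clauses containing x1 are satisfied and ¬x1 drops from the rest; 1 of the 2^5 = 32 assignments to the other variables satisfy what remains.
With x1 = False, by the same count on the reduced clause set, 4 assignments work.
(One model: x1=F, x2=F, x3=T, x4=T, x5=F, x6=F.)
Total: 1 + 4 = 5.

5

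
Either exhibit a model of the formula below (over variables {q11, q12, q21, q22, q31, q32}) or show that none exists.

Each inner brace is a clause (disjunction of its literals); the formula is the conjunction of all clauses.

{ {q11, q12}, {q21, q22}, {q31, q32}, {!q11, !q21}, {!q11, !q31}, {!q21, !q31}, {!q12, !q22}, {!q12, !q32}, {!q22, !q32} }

Case q11 = true:
Unit clause (!q21) forces q21 = false.
Unit clause (q22) forces q22 = true.
Unit clause (!q31) forces q31 = false.
Unit clause (q32) forces q32 = true.
Now (!q32) is unsatisfied and unit — conflict.
Backtrack on q11: now try q11 = false.
Unit clause (q12) forces q12 = true.
Unit clause (!q22) forces q22 = false.
Unit clause (q21) forces q21 = true.
Unit clause (!q31) forces q31 = false.
Unit clause (q32) forces q32 = true.
Now (!q32) is unsatisfied and unit — conflict.
Either choice for q11 ends in contradiction.

UNSATISFIABLE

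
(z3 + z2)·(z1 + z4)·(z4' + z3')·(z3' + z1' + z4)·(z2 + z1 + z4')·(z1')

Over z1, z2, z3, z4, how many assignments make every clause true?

1

There are 2^4 = 16 truth assignments over (z1, z2, z3, z4).
Check each against the 6 clauses (columns in the order z1, z2, z3, z4):
  F F F F  ✗ fails (z3 + z2)
  F F F T  ✗ fails (z3 + z2)
  F F T F  ✗ fails (z1 + z4)
  F F T T  ✗ fails (z4' + z3')
  F T F F  ✗ fails (z1 + z4)
  F T F T  ✓ satisfies all
  F T T F  ✗ fails (z1 + z4)
  F T T T  ✗ fails (z4' + z3')
  T F F F  ✗ fails (z3 + z2)
  T F F T  ✗ fails (z3 + z2)
  T F T F  ✗ fails (z3' + z1' + z4)
  T F T T  ✗ fails (z4' + z3')
  T T F F  ✗ fails (z1')
  T T F T  ✗ fails (z1')
  T T T F  ✗ fails (z3' + z1' + z4)
  T T T T  ✗ fails (z4' + z3')
1 of the 16 rows is a model.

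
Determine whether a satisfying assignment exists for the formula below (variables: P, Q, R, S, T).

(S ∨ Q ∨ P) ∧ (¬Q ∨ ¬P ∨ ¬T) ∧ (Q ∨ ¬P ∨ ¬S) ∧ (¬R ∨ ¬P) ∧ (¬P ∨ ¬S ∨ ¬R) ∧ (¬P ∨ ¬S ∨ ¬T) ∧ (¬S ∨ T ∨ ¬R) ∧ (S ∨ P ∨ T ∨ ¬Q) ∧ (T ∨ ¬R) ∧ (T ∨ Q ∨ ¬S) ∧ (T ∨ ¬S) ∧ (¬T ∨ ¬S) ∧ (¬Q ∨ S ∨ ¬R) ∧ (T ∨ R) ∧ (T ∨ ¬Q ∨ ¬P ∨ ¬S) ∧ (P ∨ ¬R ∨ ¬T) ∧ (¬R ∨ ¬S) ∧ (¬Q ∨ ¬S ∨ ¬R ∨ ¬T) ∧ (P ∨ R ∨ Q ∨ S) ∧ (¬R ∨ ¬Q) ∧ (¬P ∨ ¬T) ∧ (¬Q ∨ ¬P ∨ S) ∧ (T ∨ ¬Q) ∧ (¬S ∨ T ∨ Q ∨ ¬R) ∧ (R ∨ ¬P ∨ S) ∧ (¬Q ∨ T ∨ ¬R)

Try R = False.
From the singleton clause (T), T = True.
From the singleton clause (¬S), S = False.
From the singleton clause (¬P), P = False.
From the singleton clause (Q), Q = True.
Every clause now holds.
A satisfying assignment: P=False,  Q=True,  R=False,  S=False,  T=True.

Yes, satisfiable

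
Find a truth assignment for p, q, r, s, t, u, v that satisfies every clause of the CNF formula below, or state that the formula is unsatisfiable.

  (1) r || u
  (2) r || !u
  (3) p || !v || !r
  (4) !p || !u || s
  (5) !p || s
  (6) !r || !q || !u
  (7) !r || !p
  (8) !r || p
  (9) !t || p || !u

Case r = true:
(!p) alone gives p = false.
That conflicts with the unit clause (p).
Undo r and try r = false.
(u) alone gives u = true.
That conflicts with the unit clause (!u).
Either choice for r ends in contradiction.

UNSATISFIABLE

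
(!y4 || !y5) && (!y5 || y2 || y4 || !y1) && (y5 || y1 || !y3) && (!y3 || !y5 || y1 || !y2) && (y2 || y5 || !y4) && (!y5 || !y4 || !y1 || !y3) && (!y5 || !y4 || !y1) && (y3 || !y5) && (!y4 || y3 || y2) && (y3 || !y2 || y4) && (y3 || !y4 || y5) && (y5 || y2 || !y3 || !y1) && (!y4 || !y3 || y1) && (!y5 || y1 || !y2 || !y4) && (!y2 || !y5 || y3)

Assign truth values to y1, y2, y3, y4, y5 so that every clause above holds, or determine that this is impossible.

Try y4 = false.
Try y3 = false.
(!y5) alone gives y5 = false.
(!y2) alone gives y2 = false.
No clause remains; y1 is free.

y1 ↦ true,  y2 ↦ false,  y3 ↦ false,  y4 ↦ false,  y5 ↦ false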